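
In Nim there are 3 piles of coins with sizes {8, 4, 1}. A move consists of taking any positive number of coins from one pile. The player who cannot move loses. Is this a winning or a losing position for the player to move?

Winning position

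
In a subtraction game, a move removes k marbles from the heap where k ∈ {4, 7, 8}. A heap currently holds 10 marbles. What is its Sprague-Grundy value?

Build the Grundy sequence with g(k) = mex{g(k−s) : s ∈ {4, 7, 8}, s ≤ k}:
g(0) = mex{} = 0
g(1) = mex{} = 0
g(2) = mex{} = 0
g(3) = mex{} = 0
g(4) = mex{0} = 1
g(5) = mex{0} = 1
g(6) = mex{0} = 1
g(7) = mex{0} = 1
g(8) = mex{0,1} = 2
g(9) = mex{0,1} = 2
g(10) = mex{0,1} = 2
So g(10) = 2.

2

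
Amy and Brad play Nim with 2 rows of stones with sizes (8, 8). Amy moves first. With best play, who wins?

Brad wins

Write each in binary and XOR column by column:
  1000  (8)
  1000  (8)
  ----
  0000  (0)
The nim-sum is 0, so this is a P-position: the player to move is in a losing position under optimal play; Amy is about to move from it and so loses — Brad wins.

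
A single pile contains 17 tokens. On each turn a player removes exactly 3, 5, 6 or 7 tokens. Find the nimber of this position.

Compute g(0), g(1), … for moves {3, 5, 6, 7}:
k:     0  1  2  3  4  5  6  7  8  9 10 11 12 13 14 15 16 17
g(k):  0  0  0  1  1  1  2  2  2  3  0  0  0  1  1  1  2  2
So g(17) = 2.

2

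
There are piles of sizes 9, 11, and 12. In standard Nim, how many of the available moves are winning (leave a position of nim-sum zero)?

3

Nim-sum: 9 ⊕ 11 ⊕ 12 = 14.
The overall nim-sum is X = 14. A pile of size p has a winning move iff p XOR X < p (reduce it to p XOR X).
  9: 9 XOR 14 = 7 < 9 — winning move (to 7).
  11: 11 XOR 14 = 5 < 11 — winning move (to 5).
  12: 12 XOR 14 = 2 < 12 — winning move (to 2).
That gives 3 winning moves.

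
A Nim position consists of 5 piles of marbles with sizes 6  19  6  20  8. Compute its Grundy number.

Write each in binary and XOR column by column:
  00110  (6)
  10011  (19)
  00110  (6)
  10100  (20)
  01000  (8)
  -----
  01111  (15)

15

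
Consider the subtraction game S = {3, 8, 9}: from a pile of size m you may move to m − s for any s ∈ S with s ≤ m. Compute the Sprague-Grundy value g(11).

3

Grundy values for subtraction set {3, 8, 9}:
g(0) = mex{} = 0
g(1) = mex{} = 0
g(2) = mex{} = 0
g(3) = mex{0} = 1
g(4) = mex{0} = 1
g(5) = mex{0} = 1
g(6) = mex{1} = 0
g(7) = mex{1} = 0
g(8) = mex{0,1} = 2
g(9) = mex{0} = 1
g(10) = mex{0} = 1
g(11) = mex{0,1,2} = 3
So g(11) = 3.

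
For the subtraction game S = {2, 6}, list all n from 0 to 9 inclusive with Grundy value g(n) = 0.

Build the Grundy sequence with g(k) = mex{g(k−s) : s ∈ {2, 6}, s ≤ k}:
k:     0  1  2  3  4  5  6  7  8  9
g(k):  0  0  1  1  0  0  1  1  0  0
The P-positions (g = 0) in 0..9 are 0, 1, 4, 5, 8, 9.

0, 1, 4, 5, 8, 9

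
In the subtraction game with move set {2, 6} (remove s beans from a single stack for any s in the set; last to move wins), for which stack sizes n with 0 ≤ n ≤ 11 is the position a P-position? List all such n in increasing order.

0, 1, 4, 5, 8, 9

Compute g(0), g(1), … for moves {2, 6}:
k:     0  1  2  3  4  5  6  7  8  9 10 11
g(k):  0  0  1  1  0  0  1  1  0  0  1  1
The P-positions (g = 0) in 0..11 are 0, 1, 4, 5, 8, 9.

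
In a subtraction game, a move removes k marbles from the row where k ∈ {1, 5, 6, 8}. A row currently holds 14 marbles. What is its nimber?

1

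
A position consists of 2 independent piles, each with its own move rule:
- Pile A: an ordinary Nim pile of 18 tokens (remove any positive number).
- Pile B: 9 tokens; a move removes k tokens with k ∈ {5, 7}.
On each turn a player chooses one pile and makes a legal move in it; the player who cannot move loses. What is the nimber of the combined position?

19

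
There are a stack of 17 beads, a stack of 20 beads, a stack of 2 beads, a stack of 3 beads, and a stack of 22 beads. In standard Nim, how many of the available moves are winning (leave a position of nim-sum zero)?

Write each in binary and XOR column by column:
  10001  (17)
  10100  (20)
  00010  (2)
  00011  (3)
  10110  (22)
  -----
  10010  (18)
The overall nim-sum is X = 18. A stack of size p has a winning move iff p XOR X < p (reduce it to p XOR X).
  17: 17 XOR 18 = 3 < 17 — winning move (to 3).
  20: 20 XOR 18 = 6 < 20 — winning move (to 6).
  2: 2 XOR 18 = 16 ≥ 2 — no move.
  3: 3 XOR 18 = 17 ≥ 3 — no move.
  22: 22 XOR 18 = 4 < 22 — winning move (to 4).
That gives 3 winning moves.

3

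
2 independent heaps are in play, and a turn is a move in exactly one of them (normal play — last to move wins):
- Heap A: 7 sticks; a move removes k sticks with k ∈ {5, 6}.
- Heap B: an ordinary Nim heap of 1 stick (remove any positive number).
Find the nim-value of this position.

Build the Grundy sequence for heap A with g(k) = mex{g(k−s) : s ∈ {5, 6}, s ≤ k}:
g(0) = mex{} = 0
g(1) = mex{} = 0
g(2) = mex{} = 0
g(3) = mex{} = 0
g(4) = mex{} = 0
g(5) = mex{0} = 1
g(6) = mex{0} = 1
g(7) = mex{0} = 1
So g(7) = 1.
Heap B is a plain Nim heap of size 1, so its Grundy value is 1.
By the Sprague-Grundy theorem, the Grundy value of a sum of independent games is the XOR of the component values.
Combined value = 1 ⊕ 1 = 0.

0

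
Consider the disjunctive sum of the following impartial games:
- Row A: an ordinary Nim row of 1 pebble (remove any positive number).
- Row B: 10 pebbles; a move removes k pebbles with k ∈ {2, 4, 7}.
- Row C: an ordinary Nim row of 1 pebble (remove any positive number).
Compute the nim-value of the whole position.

Row A is a plain Nim row of size 1, so its Grundy value is 1.
Grundy values for row B (subtraction set {2, 4, 7}):
g(0) = mex{} = 0
g(1) = mex{} = 0
g(2) = mex{0} = 1
g(3) = mex{0} = 1
g(4) = mex{0,1} = 2
g(5) = mex{0,1} = 2
g(6) = mex{1,2} = 0
g(7) = mex{0,1,2} = 3
g(8) = mex{0,2} = 1
g(9) = mex{1,2,3} = 0
g(10) = mex{0,1} = 2
So g(10) = 2.
Row C is a plain Nim row of size 1, so its Grundy value is 1.
By the Sprague-Grundy theorem, the Grundy value of a sum of independent games is the XOR of the component values.
Combined value = 1 ⊕ 2 ⊕ 1 = 2.

2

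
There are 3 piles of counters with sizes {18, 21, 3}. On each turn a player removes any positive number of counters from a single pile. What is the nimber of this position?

In binary:
  10010  (18)
  10101  (21)
  00011  (3)
  -----
  00100  (4)

4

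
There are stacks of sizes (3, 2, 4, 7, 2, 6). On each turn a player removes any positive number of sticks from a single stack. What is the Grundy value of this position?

Nim-sum: 3 XOR 2 XOR 4 XOR 7 XOR 2 XOR 6 = 6.

6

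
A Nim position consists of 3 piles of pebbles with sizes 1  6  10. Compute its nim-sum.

13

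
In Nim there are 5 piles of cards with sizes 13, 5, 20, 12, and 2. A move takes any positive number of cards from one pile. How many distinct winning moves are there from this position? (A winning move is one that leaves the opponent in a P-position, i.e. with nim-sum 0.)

Nim-sum: 13 XOR 5 XOR 20 XOR 12 XOR 2 = 18.
The overall nim-sum is X = 18. A pile of size p has a winning move iff p XOR X < p (reduce it to p XOR X).
  13: 13 XOR 18 = 31 ≥ 13 — no move.
  5: 5 XOR 18 = 23 ≥ 5 — no move.
  20: 20 XOR 18 = 6 < 20 — winning move (to 6).
  12: 12 XOR 18 = 30 ≥ 12 — no move.
  2: 2 XOR 18 = 16 ≥ 2 — no move.
That gives 1 winning move.

1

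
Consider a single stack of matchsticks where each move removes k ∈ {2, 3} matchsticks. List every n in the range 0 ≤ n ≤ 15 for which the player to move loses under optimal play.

0, 1, 5, 6, 10, 11, 15

Compute g(0), g(1), … for moves {2, 3}:
k:     0  1  2  3  4  5  6  7  8  9 10 11 12 13 14 15
g(k):  0  0  1  1  2  0  0  1  1  2  0  0  1  1  2  0
The P-positions (g = 0) in 0..15 are 0, 1, 5, 6, 10, 11, 15.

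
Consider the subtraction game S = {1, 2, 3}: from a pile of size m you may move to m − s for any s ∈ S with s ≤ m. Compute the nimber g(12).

0

Build the Grundy sequence with g(k) = mex{g(k−s) : s ∈ {1, 2, 3}, s ≤ k}:
k:     0  1  2  3  4  5  6  7  8  9 10 11 12
g(k):  0  1  2  3  0  1  2  3  0  1  2  3  0
So g(12) = 0.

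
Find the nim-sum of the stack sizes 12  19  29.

Nim-sum: 12 XOR 19 XOR 29 = 2.

2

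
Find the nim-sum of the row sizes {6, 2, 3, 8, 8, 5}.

2

In binary:
  0110  (6)
  0010  (2)
  0011  (3)
  1000  (8)
  1000  (8)
  0101  (5)
  ----
  0010  (2)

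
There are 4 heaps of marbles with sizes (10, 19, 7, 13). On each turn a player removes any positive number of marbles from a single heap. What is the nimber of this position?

19

Write each in binary and XOR column by column:
  01010  (10)
  10011  (19)
  00111  (7)
  01101  (13)
  -----
  10011  (19)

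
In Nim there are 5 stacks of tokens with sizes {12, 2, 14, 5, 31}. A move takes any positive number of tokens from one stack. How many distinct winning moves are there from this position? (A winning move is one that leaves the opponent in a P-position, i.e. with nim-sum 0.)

In binary:
  01100  (12)
  00010  (2)
  01110  (14)
  00101  (5)
  11111  (31)
  -----
  11010  (26)
The overall nim-sum is X = 26. A stack of size p has a winning move iff p XOR X < p (reduce it to p XOR X).
  12: 12 XOR 26 = 22 ≥ 12 — no move.
  2: 2 XOR 26 = 24 ≥ 2 — no move.
  14: 14 XOR 26 = 20 ≥ 14 — no move.
  5: 5 XOR 26 = 31 ≥ 5 — no move.
  31: 31 XOR 26 = 5 < 31 — winning move (to 5).
That gives 1 winning move.

1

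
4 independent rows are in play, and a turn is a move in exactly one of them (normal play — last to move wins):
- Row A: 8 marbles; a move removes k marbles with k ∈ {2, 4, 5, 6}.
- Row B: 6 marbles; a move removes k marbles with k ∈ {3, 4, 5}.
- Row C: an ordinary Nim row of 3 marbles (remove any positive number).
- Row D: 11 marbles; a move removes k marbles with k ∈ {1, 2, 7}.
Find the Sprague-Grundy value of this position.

3

Grundy values for row A (subtraction set {2, 4, 5, 6}):
k:     0  1  2  3  4  5  6  7  8
g(k):  0  0  1  1  2  2  3  3  0
So g(8) = 0.
Grundy values for row B (subtraction set {3, 4, 5}):
g(0) = mex{} = 0
g(1) = mex{} = 0
g(2) = mex{} = 0
g(3) = mex{0} = 1
g(4) = mex{0} = 1
g(5) = mex{0} = 1
g(6) = mex{0,1} = 2
So g(6) = 2.
Row C is a plain Nim row of size 3, so its Grundy value is 3.
For row D, compute g(0), g(1), … with moves {1, 2, 7}:
k:     0  1  2  3  4  5  6  7  8  9 10 11
g(k):  0  1  2  0  1  2  0  1  2  0  1  2
So g(11) = 2.
The value of a disjunctive sum is the nim-sum of the parts.
Combined value = 0 XOR 2 XOR 3 XOR 2 = 3.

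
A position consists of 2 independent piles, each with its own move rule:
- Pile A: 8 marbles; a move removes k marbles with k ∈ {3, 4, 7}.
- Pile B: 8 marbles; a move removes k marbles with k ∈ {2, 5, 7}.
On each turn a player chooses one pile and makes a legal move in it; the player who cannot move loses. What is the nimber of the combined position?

Grundy values for pile A (subtraction set {3, 4, 7}):
k:     0  1  2  3  4  5  6  7  8
g(k):  0  0  0  1  1  1  2  2  2
So g(8) = 2.
Build the Grundy sequence for pile B with g(k) = mex{g(k−s) : s ∈ {2, 5, 7}, s ≤ k}:
k:     0  1  2  3  4  5  6  7  8
g(k):  0  0  1  1  0  2  1  3  2
So g(8) = 2.
The value of a disjunctive sum is the nim-sum of the parts.
Combined value = 2 XOR 2 = 0.

0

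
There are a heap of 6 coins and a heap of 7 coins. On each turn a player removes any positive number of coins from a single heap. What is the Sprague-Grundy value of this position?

Compute the nim-sum pairwise:
6 ⊕ 7 = 1

1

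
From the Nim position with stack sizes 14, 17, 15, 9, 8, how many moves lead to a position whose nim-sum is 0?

1

Compute the nim-sum pairwise:
14 XOR 17 = 31
31 XOR 15 = 16
16 XOR 9 = 25
25 XOR 8 = 17
The overall nim-sum is X = 17. A stack of size p has a winning move iff p XOR X < p (reduce it to p XOR X).
  14: 14 XOR 17 = 31 ≥ 14 — no move.
  17: 17 XOR 17 = 0 < 17 — winning move (to 0).
  15: 15 XOR 17 = 30 ≥ 15 — no move.
  9: 9 XOR 17 = 24 ≥ 9 — no move.
  8: 8 XOR 17 = 25 ≥ 8 — no move.
That gives 1 winning move.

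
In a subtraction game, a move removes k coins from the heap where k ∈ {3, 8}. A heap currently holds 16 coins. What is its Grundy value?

Build the Grundy sequence with g(k) = mex{g(k−s) : s ∈ {3, 8}, s ≤ k}:
k:     0  1  2  3  4  5  6  7  8  9 10 11 12 13 14 15 16
g(k):  0  0  0  1  1  1  0  0  2  1  1  0  0  0  1  1  1
So g(16) = 1.

1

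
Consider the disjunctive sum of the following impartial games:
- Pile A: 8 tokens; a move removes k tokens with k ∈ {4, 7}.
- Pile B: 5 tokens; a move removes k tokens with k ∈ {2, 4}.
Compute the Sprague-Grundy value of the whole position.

For pile A, compute g(0), g(1), … with moves {4, 7}:
g(0) = mex{} = 0
g(1) = mex{} = 0
g(2) = mex{} = 0
g(3) = mex{} = 0
g(4) = mex{0} = 1
g(5) = mex{0} = 1
g(6) = mex{0} = 1
g(7) = mex{0} = 1
g(8) = mex{0,1} = 2
So g(8) = 2.
For pile B, compute g(0), g(1), … with moves {2, 4}:
k:     0  1  2  3  4  5
g(k):  0  0  1  1  2  2
So g(5) = 2.
The value of a disjunctive sum is the nim-sum of the parts.
Combined value = 2 XOR 2 = 0.

0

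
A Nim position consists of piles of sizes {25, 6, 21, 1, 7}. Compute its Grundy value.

Compute the nim-sum pairwise:
25 ⊕ 6 = 31
31 ⊕ 21 = 10
10 ⊕ 1 = 11
11 ⊕ 7 = 12

12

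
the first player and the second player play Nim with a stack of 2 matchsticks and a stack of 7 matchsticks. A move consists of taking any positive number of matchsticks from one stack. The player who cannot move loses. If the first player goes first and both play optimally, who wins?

the first player wins

Nim-sum: 2 ^ 7 = 5.
The nim-sum is 5 ≠ 0, so this is an N-position: the player to move can win; the first player has a winning move.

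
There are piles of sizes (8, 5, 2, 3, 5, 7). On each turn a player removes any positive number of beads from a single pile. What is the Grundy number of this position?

In binary:
  1000  (8)
  0101  (5)
  0010  (2)
  0011  (3)
  0101  (5)
  0111  (7)
  ----
  1110  (14)

14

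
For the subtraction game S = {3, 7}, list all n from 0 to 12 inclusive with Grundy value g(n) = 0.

0, 1, 2, 6, 10, 11, 12

Compute g(0), g(1), … for moves {3, 7}:
g(0) = mex{} = 0
g(1) = mex{} = 0
g(2) = mex{} = 0
g(3) = mex{0} = 1
g(4) = mex{0} = 1
g(5) = mex{0} = 1
g(6) = mex{1} = 0
g(7) = mex{0,1} = 2
g(8) = mex{0,1} = 2
g(9) = mex{0} = 1
g(10) = mex{1,2} = 0
g(11) = mex{1,2} = 0
g(12) = mex{1} = 0
The P-positions (g = 0) in 0..12 are 0, 1, 2, 6, 10, 11, 12.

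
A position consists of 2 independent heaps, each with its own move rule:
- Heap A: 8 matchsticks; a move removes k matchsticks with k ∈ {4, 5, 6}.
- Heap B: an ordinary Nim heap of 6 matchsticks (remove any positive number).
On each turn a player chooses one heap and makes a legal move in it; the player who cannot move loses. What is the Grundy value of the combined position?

For heap A, compute g(0), g(1), … with moves {4, 5, 6}:
k:     0  1  2  3  4  5  6  7  8
g(k):  0  0  0  0  1  1  1  1  2
So g(8) = 2.
Heap B is a plain Nim heap of size 6, so its Grundy value is 6.
The value of a disjunctive sum is the nim-sum of the parts.
Combined value = 2 XOR 6 = 4.

4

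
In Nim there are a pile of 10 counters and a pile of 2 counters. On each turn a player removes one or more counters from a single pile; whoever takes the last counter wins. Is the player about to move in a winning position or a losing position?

Winning position

Nim-sum: 10 ⊕ 2 = 8.
The nim-sum is 8 ≠ 0, so this is an N-position: the player to move can win.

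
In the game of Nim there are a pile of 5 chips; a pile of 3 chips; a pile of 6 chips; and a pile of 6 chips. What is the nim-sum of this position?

6

Nim-sum: 5 ^ 3 ^ 6 ^ 6 = 6.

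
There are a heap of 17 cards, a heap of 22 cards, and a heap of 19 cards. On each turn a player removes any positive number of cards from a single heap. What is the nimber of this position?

20

Compute the nim-sum pairwise:
17 ⊕ 22 = 7
7 ⊕ 19 = 20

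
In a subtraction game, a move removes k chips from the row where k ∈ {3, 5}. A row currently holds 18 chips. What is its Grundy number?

Compute g(0), g(1), … for moves {3, 5}:
k:     0  1  2  3  4  5  6  7  8  9 10 11 12 13 14 15 16 17 18
g(k):  0  0  0  1  1  1  2  2  0  0  0  1  1  1  2  2  0  0  0
So g(18) = 0.

0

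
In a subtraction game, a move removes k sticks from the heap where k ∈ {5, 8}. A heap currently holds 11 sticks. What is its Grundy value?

2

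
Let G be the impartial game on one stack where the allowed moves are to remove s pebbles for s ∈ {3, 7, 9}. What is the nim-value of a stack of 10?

3

Build the Grundy sequence with g(k) = mex{g(k−s) : s ∈ {3, 7, 9}, s ≤ k}:
g(0) = mex{} = 0
g(1) = mex{} = 0
g(2) = mex{} = 0
g(3) = mex{0} = 1
g(4) = mex{0} = 1
g(5) = mex{0} = 1
g(6) = mex{1} = 0
g(7) = mex{0,1} = 2
g(8) = mex{0,1} = 2
g(9) = mex{0} = 1
g(10) = mex{0,1,2} = 3
So g(10) = 3.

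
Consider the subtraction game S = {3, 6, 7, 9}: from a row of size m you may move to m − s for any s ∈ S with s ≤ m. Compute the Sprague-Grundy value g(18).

Build the Grundy sequence with g(k) = mex{g(k−s) : s ∈ {3, 6, 7, 9}, s ≤ k}:
k:     0  1  2  3  4  5  6  7  8  9 10 11 12 13 14 15 16 17 18
g(k):  0  0  0  1  1  1  2  2  2  3  3  3  0  0  0  1  1  1  2
So g(18) = 2.

2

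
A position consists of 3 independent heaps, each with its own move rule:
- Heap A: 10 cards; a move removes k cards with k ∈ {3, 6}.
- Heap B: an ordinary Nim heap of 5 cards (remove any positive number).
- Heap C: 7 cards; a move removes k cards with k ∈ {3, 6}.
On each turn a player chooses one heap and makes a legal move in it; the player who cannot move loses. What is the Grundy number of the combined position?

7

Build the Grundy sequence for heap A with g(k) = mex{g(k−s) : s ∈ {3, 6}, s ≤ k}:
g(0) = mex{} = 0
g(1) = mex{} = 0
g(2) = mex{} = 0
g(3) = mex{0} = 1
g(4) = mex{0} = 1
g(5) = mex{0} = 1
g(6) = mex{0,1} = 2
g(7) = mex{0,1} = 2
g(8) = mex{0,1} = 2
g(9) = mex{1,2} = 0
g(10) = mex{1,2} = 0
So g(10) = 0.
Heap B is a plain Nim heap of size 5, so its Grundy value is 5.
Build the Grundy sequence for heap C with g(k) = mex{g(k−s) : s ∈ {3, 6}, s ≤ k}:
g(0) = mex{} = 0
g(1) = mex{} = 0
g(2) = mex{} = 0
g(3) = mex{0} = 1
g(4) = mex{0} = 1
g(5) = mex{0} = 1
g(6) = mex{0,1} = 2
g(7) = mex{0,1} = 2
So g(7) = 2.
The value of a disjunctive sum is the nim-sum of the parts.
Combined value = 0 XOR 5 XOR 2 = 7.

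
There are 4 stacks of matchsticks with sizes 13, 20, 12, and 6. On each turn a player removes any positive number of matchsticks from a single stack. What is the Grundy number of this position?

19

Bitwise XOR of the heap sizes:
  01101  (13)
  10100  (20)
  01100  (12)
  00110  (6)
  -----
  10011  (19)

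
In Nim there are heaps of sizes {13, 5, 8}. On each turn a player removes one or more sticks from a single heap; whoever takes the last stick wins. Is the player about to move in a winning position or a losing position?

Losing position

Nim-sum: 13 ⊕ 5 ⊕ 8 = 0.
The nim-sum is 0, so this is a P-position: the player to move is in a losing position under optimal play.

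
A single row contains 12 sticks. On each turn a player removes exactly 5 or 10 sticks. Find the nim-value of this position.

2

Grundy values for subtraction set {5, 10}:
g(0) = mex{} = 0
g(1) = mex{} = 0
g(2) = mex{} = 0
g(3) = mex{} = 0
g(4) = mex{} = 0
g(5) = mex{0} = 1
g(6) = mex{0} = 1
g(7) = mex{0} = 1
g(8) = mex{0} = 1
g(9) = mex{0} = 1
g(10) = mex{0,1} = 2
g(11) = mex{0,1} = 2
g(12) = mex{0,1} = 2
So g(12) = 2.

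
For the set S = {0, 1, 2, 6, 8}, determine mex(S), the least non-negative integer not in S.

3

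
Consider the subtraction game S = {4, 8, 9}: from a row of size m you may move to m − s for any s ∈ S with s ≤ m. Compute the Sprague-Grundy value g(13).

0

Compute g(0), g(1), … for moves {4, 8, 9}:
k:     0  1  2  3  4  5  6  7  8  9 10 11 12 13
g(k):  0  0  0  0  1  1  1  1  2  2  2  2  3  0
So g(13) = 0.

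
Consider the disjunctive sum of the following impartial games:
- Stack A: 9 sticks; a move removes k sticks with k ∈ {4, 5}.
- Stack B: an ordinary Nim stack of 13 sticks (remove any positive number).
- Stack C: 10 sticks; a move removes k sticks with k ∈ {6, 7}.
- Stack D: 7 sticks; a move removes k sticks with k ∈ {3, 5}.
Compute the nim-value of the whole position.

14

Grundy values for stack A (subtraction set {4, 5}):
k:     0  1  2  3  4  5  6  7  8  9
g(k):  0  0  0  0  1  1  1  1  2  0
So g(9) = 0.
Stack B is a plain Nim stack of size 13, so its Grundy value is 13.
For stack C, compute g(0), g(1), … with moves {6, 7}:
g(0) = mex{} = 0
g(1) = mex{} = 0
g(2) = mex{} = 0
g(3) = mex{} = 0
g(4) = mex{} = 0
g(5) = mex{} = 0
g(6) = mex{0} = 1
g(7) = mex{0} = 1
g(8) = mex{0} = 1
g(9) = mex{0} = 1
g(10) = mex{0} = 1
So g(10) = 1.
For stack D, compute g(0), g(1), … with moves {3, 5}:
g(0) = mex{} = 0
g(1) = mex{} = 0
g(2) = mex{} = 0
g(3) = mex{0} = 1
g(4) = mex{0} = 1
g(5) = mex{0} = 1
g(6) = mex{0,1} = 2
g(7) = mex{0,1} = 2
So g(7) = 2.
By the Sprague-Grundy theorem, the Grundy value of a sum of independent games is the XOR of the component values.
Combined value = 0 XOR 13 XOR 1 XOR 2 = 14.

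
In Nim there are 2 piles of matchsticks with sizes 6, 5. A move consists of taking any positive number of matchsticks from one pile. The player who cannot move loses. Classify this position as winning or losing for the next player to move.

Nim-sum: 6 XOR 5 = 3.
The nim-sum is 3 ≠ 0, so this is an N-position: the player to move can win.

Winning position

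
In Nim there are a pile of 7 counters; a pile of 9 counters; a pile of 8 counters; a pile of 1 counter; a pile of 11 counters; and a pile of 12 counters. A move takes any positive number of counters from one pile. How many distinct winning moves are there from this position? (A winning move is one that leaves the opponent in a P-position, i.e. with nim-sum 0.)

0

In binary:
  0111  (7)
  1001  (9)
  1000  (8)
  0001  (1)
  1011  (11)
  1100  (12)
  ----
  0000  (0)
The nim-sum is already 0, so every move leaves a nonzero nim-sum — there are no winning moves.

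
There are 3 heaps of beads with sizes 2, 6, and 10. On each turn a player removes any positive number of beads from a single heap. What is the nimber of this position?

Bitwise XOR of the heap sizes:
  0010  (2)
  0110  (6)
  1010  (10)
  ----
  1110  (14)

14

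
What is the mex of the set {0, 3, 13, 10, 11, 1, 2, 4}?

The values 0, 1, 2, 3, 4 are all present; 5 is the first non-negative integer missing from the set.

5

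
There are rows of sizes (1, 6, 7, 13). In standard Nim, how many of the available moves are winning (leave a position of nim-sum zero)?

Nim-sum: 1 ^ 6 ^ 7 ^ 13 = 13.
The overall nim-sum is X = 13. A row of size p has a winning move iff p XOR X < p (reduce it to p XOR X).
  1: 1 XOR 13 = 12 ≥ 1 — no move.
  6: 6 XOR 13 = 11 ≥ 6 — no move.
  7: 7 XOR 13 = 10 ≥ 7 — no move.
  13: 13 XOR 13 = 0 < 13 — winning move (to 0).
That gives 1 winning move.

1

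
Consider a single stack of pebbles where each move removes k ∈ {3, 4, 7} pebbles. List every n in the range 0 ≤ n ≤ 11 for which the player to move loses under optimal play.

Grundy values for subtraction set {3, 4, 7}:
g(0) = mex{} = 0
g(1) = mex{} = 0
g(2) = mex{} = 0
g(3) = mex{0} = 1
g(4) = mex{0} = 1
g(5) = mex{0} = 1
g(6) = mex{0,1} = 2
g(7) = mex{0,1} = 2
g(8) = mex{0,1} = 2
g(9) = mex{0,1,2} = 3
g(10) = mex{1,2} = 0
g(11) = mex{1,2} = 0
The P-positions (g = 0) in 0..11 are 0, 1, 2, 10, 11.

0, 1, 2, 10, 11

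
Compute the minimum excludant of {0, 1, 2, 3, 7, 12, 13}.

The values 0, 1, 2, 3 are all present; 4 is the first non-negative integer missing from the set.

4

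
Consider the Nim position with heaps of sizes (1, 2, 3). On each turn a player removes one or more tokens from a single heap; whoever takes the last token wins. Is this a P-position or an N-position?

P-position

Nim-sum: 1 ⊕ 2 ⊕ 3 = 0.
The nim-sum is 0, so this is a P-position: the player to move is in a losing position under optimal play.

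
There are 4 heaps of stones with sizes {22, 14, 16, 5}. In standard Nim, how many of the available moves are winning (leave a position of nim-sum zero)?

Nim-sum: 22 XOR 14 XOR 16 XOR 5 = 13.
The overall nim-sum is X = 13. A heap of size p has a winning move iff p XOR X < p (reduce it to p XOR X).
  22: 22 XOR 13 = 27 ≥ 22 — no move.
  14: 14 XOR 13 = 3 < 14 — winning move (to 3).
  16: 16 XOR 13 = 29 ≥ 16 — no move.
  5: 5 XOR 13 = 8 ≥ 5 — no move.
That gives 1 winning move.

1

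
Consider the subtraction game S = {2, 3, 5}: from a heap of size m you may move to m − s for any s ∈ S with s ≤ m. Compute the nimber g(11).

2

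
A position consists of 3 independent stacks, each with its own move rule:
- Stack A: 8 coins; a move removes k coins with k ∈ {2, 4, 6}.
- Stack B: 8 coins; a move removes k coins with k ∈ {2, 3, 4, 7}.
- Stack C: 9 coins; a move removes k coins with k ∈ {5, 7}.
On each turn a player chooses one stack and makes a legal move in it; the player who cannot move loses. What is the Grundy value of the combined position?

For stack A, compute g(0), g(1), … with moves {2, 4, 6}:
g(0) = mex{} = 0
g(1) = mex{} = 0
g(2) = mex{0} = 1
g(3) = mex{0} = 1
g(4) = mex{0,1} = 2
g(5) = mex{0,1} = 2
g(6) = mex{0,1,2} = 3
g(7) = mex{0,1,2} = 3
g(8) = mex{1,2,3} = 0
So g(8) = 0.
Build the Grundy sequence for stack B with g(k) = mex{g(k−s) : s ∈ {2, 3, 4, 7}, s ≤ k}:
k:     0  1  2  3  4  5  6  7  8
g(k):  0  0  1  1  2  2  0  3  1
So g(8) = 1.
Grundy values for stack C (subtraction set {5, 7}):
k:     0  1  2  3  4  5  6  7  8  9
g(k):  0  0  0  0  0  1  1  1  1  1
So g(9) = 1.
The value of a disjunctive sum is the nim-sum of the parts.
Combined value = 0 XOR 1 XOR 1 = 0.

0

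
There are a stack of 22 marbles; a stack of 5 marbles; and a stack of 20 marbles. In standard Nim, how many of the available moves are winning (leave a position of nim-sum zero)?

3

Bitwise XOR of the heap sizes:
  10110  (22)
  00101  (5)
  10100  (20)
  -----
  00111  (7)
The overall nim-sum is X = 7. A stack of size p has a winning move iff p XOR X < p (reduce it to p XOR X).
  22: 22 XOR 7 = 17 < 22 — winning move (to 17).
  5: 5 XOR 7 = 2 < 5 — winning move (to 2).
  20: 20 XOR 7 = 19 < 20 — winning move (to 19).
That gives 3 winning moves.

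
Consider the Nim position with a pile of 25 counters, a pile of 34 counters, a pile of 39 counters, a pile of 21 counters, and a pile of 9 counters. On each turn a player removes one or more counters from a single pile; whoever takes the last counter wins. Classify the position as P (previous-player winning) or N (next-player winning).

Write each in binary and XOR column by column:
  011001  (25)
  100010  (34)
  100111  (39)
  010101  (21)
  001001  (9)
  ------
  000000  (0)
The nim-sum is 0, so this is a P-position: the player to move is in a losing position under optimal play.

P-position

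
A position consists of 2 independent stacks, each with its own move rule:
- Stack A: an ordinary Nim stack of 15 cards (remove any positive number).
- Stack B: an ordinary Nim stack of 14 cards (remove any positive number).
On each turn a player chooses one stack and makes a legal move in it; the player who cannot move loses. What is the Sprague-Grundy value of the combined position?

Stack A is a plain Nim stack of size 15, so its Grundy value is 15.
Stack B is a plain Nim stack of size 14, so its Grundy value is 14.
The value of a disjunctive sum is the nim-sum of the parts.
Combined value = 15 ⊕ 14 = 1.

1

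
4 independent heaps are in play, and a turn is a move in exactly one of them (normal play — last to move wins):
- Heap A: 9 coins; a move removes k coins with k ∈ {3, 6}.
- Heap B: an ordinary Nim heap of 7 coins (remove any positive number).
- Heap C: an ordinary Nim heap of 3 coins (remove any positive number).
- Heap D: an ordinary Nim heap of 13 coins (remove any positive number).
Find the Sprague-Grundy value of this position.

9

For heap A, compute g(0), g(1), … with moves {3, 6}:
k:     0  1  2  3  4  5  6  7  8  9
g(k):  0  0  0  1  1  1  2  2  2  0
So g(9) = 0.
Heap B is a plain Nim heap of size 7, so its Grundy value is 7.
Heap C is a plain Nim heap of size 3, so its Grundy value is 3.
Heap D is a plain Nim heap of size 13, so its Grundy value is 13.
The value of a disjunctive sum is the nim-sum of the parts.
Combined value = 0 ⊕ 7 ⊕ 3 ⊕ 13 = 9.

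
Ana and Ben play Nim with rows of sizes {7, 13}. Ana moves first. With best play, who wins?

Compute the nim-sum pairwise:
7 ⊕ 13 = 10
The nim-sum is 10 ≠ 0, so this is an N-position: the player to move can win; Ana has a winning move.

Ana wins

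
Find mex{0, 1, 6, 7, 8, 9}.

2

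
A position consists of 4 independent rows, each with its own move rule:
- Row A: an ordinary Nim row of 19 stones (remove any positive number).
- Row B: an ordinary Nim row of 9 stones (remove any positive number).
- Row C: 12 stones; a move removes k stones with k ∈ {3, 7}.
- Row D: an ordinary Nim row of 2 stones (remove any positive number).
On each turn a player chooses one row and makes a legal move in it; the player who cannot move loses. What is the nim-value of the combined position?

24

Row A is a plain Nim row of size 19, so its Grundy value is 19.
Row B is a plain Nim row of size 9, so its Grundy value is 9.
Build the Grundy sequence for row C with g(k) = mex{g(k−s) : s ∈ {3, 7}, s ≤ k}:
k:     0  1  2  3  4  5  6  7  8  9 10 11 12
g(k):  0  0  0  1  1  1  0  2  2  1  0  0  0
So g(12) = 0.
Row D is a plain Nim row of size 2, so its Grundy value is 2.
The value of a disjunctive sum is the nim-sum of the parts.
Combined value = 19 ⊕ 9 ⊕ 0 ⊕ 2 = 24.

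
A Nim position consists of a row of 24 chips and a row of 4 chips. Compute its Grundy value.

28

Bitwise XOR of the heap sizes:
  11000  (24)
  00100  (4)
  -----
  11100  (28)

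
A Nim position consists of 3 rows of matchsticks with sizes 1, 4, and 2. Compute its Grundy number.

Bitwise XOR of the heap sizes:
  001  (1)
  100  (4)
  010  (2)
  ---
  111  (7)

7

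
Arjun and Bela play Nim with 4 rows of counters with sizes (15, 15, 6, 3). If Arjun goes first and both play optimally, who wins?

Arjun wins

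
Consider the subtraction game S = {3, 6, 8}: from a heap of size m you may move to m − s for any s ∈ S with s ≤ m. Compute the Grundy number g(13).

0

Compute g(0), g(1), … for moves {3, 6, 8}:
g(0) = mex{} = 0
g(1) = mex{} = 0
g(2) = mex{} = 0
g(3) = mex{0} = 1
g(4) = mex{0} = 1
g(5) = mex{0} = 1
g(6) = mex{0,1} = 2
g(7) = mex{0,1} = 2
g(8) = mex{0,1} = 2
g(9) = mex{0,1,2} = 3
g(10) = mex{0,1,2} = 3
g(11) = mex{1,2} = 0
g(12) = mex{1,2,3} = 0
g(13) = mex{1,2,3} = 0
So g(13) = 0.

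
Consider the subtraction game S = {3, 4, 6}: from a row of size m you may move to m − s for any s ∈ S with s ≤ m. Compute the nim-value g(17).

2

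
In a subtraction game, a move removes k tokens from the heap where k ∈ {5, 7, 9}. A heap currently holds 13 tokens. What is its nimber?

2

Build the Grundy sequence with g(k) = mex{g(k−s) : s ∈ {5, 7, 9}, s ≤ k}:
g(0) = mex{} = 0
g(1) = mex{} = 0
g(2) = mex{} = 0
g(3) = mex{} = 0
g(4) = mex{} = 0
g(5) = mex{0} = 1
g(6) = mex{0} = 1
g(7) = mex{0} = 1
g(8) = mex{0} = 1
g(9) = mex{0} = 1
g(10) = mex{0,1} = 2
g(11) = mex{0,1} = 2
g(12) = mex{0,1} = 2
g(13) = mex{0,1} = 2
So g(13) = 2.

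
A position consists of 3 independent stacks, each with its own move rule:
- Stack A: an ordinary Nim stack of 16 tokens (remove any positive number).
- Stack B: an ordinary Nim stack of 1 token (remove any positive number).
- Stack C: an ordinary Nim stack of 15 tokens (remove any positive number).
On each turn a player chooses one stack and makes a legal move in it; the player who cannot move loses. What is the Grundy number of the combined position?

30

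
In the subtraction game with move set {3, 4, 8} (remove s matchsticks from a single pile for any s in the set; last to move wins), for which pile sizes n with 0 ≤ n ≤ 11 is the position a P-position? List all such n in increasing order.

Grundy values for subtraction set {3, 4, 8}:
k:     0  1  2  3  4  5  6  7  8  9 10 11
g(k):  0  0  0  1  1  1  2  0  2  3  1  3
The P-positions (g = 0) in 0..11 are 0, 1, 2, 7.

0, 1, 2, 7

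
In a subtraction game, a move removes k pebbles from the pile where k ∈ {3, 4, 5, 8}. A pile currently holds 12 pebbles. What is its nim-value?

Build the Grundy sequence with g(k) = mex{g(k−s) : s ∈ {3, 4, 5, 8}, s ≤ k}:
g(0) = mex{} = 0
g(1) = mex{} = 0
g(2) = mex{} = 0
g(3) = mex{0} = 1
g(4) = mex{0} = 1
g(5) = mex{0} = 1
g(6) = mex{0,1} = 2
g(7) = mex{0,1} = 2
g(8) = mex{0,1} = 2
g(9) = mex{0,1,2} = 3
g(10) = mex{0,1,2} = 3
g(11) = mex{1,2} = 0
g(12) = mex{1,2,3} = 0
So g(12) = 0.

0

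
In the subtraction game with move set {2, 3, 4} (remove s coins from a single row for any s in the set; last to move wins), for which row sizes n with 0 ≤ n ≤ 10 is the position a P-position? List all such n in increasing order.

Build the Grundy sequence with g(k) = mex{g(k−s) : s ∈ {2, 3, 4}, s ≤ k}:
g(0) = mex{} = 0
g(1) = mex{} = 0
g(2) = mex{0} = 1
g(3) = mex{0} = 1
g(4) = mex{0,1} = 2
g(5) = mex{0,1} = 2
g(6) = mex{1,2} = 0
g(7) = mex{1,2} = 0
g(8) = mex{0,2} = 1
g(9) = mex{0,2} = 1
g(10) = mex{0,1} = 2
The P-positions (g = 0) in 0..10 are 0, 1, 6, 7.

0, 1, 6, 7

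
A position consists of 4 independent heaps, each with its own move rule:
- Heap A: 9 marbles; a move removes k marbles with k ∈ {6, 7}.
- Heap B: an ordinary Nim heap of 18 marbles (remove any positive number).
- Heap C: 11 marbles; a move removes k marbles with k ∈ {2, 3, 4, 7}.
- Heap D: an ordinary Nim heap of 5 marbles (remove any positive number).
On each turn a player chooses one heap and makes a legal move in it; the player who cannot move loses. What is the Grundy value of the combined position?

22

Build the Grundy sequence for heap A with g(k) = mex{g(k−s) : s ∈ {6, 7}, s ≤ k}:
g(0) = mex{} = 0
g(1) = mex{} = 0
g(2) = mex{} = 0
g(3) = mex{} = 0
g(4) = mex{} = 0
g(5) = mex{} = 0
g(6) = mex{0} = 1
g(7) = mex{0} = 1
g(8) = mex{0} = 1
g(9) = mex{0} = 1
So g(9) = 1.
Heap B is a plain Nim heap of size 18, so its Grundy value is 18.
Build the Grundy sequence for heap C with g(k) = mex{g(k−s) : s ∈ {2, 3, 4, 7}, s ≤ k}:
g(0) = mex{} = 0
g(1) = mex{} = 0
g(2) = mex{0} = 1
g(3) = mex{0} = 1
g(4) = mex{0,1} = 2
g(5) = mex{0,1} = 2
g(6) = mex{1,2} = 0
g(7) = mex{0,1,2} = 3
g(8) = mex{0,2} = 1
g(9) = mex{0,1,2,3} = 4
g(10) = mex{0,1,3} = 2
g(11) = mex{1,2,3,4} = 0
So g(11) = 0.
Heap D is a plain Nim heap of size 5, so its Grundy value is 5.
By the Sprague-Grundy theorem, the Grundy value of a sum of independent games is the XOR of the component values.
Combined value = 1 ⊕ 18 ⊕ 0 ⊕ 5 = 22.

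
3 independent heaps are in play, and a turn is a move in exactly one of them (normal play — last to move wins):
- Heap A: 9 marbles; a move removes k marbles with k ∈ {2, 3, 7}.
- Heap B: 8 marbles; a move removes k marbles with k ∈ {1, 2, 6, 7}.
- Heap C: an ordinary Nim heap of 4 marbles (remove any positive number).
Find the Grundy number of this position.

6

For heap A, compute g(0), g(1), … with moves {2, 3, 7}:
k:     0  1  2  3  4  5  6  7  8  9
g(k):  0  0  1  1  2  0  0  1  1  2
So g(9) = 2.
For heap B, compute g(0), g(1), … with moves {1, 2, 6, 7}:
g(0) = mex{} = 0
g(1) = mex{0} = 1
g(2) = mex{0,1} = 2
g(3) = mex{1,2} = 0
g(4) = mex{0,2} = 1
g(5) = mex{0,1} = 2
g(6) = mex{0,1,2} = 3
g(7) = mex{0,1,2,3} = 4
g(8) = mex{1,2,3,4} = 0
So g(8) = 0.
Heap C is a plain Nim heap of size 4, so its Grundy value is 4.
By the Sprague-Grundy theorem, the Grundy value of a sum of independent games is the XOR of the component values.
Combined value = 2 ⊕ 0 ⊕ 4 = 6.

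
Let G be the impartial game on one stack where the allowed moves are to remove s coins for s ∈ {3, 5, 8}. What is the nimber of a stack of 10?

Build the Grundy sequence with g(k) = mex{g(k−s) : s ∈ {3, 5, 8}, s ≤ k}:
k:     0  1  2  3  4  5  6  7  8  9 10
g(k):  0  0  0  1  1  1  2  2  2  3  3
So g(10) = 3.

3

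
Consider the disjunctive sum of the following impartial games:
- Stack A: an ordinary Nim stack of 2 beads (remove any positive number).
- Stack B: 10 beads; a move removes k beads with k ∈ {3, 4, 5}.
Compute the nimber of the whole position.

2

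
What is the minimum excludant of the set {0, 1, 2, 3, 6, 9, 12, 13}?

The values 0, 1, 2, 3 are all present; 4 is the first non-negative integer missing from the set.

4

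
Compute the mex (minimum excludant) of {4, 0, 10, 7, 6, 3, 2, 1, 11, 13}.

5

The values 0, 1, 2, 3, 4 are all present; 5 is the first non-negative integer missing from the set.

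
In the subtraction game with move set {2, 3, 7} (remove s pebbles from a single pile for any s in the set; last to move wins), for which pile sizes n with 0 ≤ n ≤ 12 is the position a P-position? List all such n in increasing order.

Compute g(0), g(1), … for moves {2, 3, 7}:
k:     0  1  2  3  4  5  6  7  8  9 10 11 12
g(k):  0  0  1  1  2  0  0  1  1  2  0  0  1
The P-positions (g = 0) in 0..12 are 0, 1, 5, 6, 10, 11.

0, 1, 5, 6, 10, 11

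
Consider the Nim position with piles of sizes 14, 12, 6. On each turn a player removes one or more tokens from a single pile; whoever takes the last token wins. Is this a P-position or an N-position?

N-position

Nim-sum: 14 ^ 12 ^ 6 = 4.
The nim-sum is 4 ≠ 0, so this is an N-position: the player to move can win.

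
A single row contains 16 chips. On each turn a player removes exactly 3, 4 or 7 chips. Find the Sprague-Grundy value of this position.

2

Grundy values for subtraction set {3, 4, 7}:
k:     0  1  2  3  4  5  6  7  8  9 10 11 12 13 14 15 16
g(k):  0  0  0  1  1  1  2  2  2  3  0  0  0  1  1  1  2
So g(16) = 2.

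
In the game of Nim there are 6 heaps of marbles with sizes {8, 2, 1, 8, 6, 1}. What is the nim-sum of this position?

4

Nim-sum: 8 ^ 2 ^ 1 ^ 8 ^ 6 ^ 1 = 4.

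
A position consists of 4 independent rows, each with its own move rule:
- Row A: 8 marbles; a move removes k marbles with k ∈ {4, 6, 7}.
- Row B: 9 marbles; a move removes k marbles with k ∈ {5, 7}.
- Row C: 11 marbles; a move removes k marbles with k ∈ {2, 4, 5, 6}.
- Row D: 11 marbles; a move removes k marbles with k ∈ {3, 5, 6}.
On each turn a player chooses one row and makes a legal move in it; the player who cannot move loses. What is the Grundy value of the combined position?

For row A, compute g(0), g(1), … with moves {4, 6, 7}:
g(0) = mex{} = 0
g(1) = mex{} = 0
g(2) = mex{} = 0
g(3) = mex{} = 0
g(4) = mex{0} = 1
g(5) = mex{0} = 1
g(6) = mex{0} = 1
g(7) = mex{0} = 1
g(8) = mex{0,1} = 2
So g(8) = 2.
For row B, compute g(0), g(1), … with moves {5, 7}:
k:     0  1  2  3  4  5  6  7  8  9
g(k):  0  0  0  0  0  1  1  1  1  1
So g(9) = 1.
Build the Grundy sequence for row C with g(k) = mex{g(k−s) : s ∈ {2, 4, 5, 6}, s ≤ k}:
g(0) = mex{} = 0
g(1) = mex{} = 0
g(2) = mex{0} = 1
g(3) = mex{0} = 1
g(4) = mex{0,1} = 2
g(5) = mex{0,1} = 2
g(6) = mex{0,1,2} = 3
g(7) = mex{0,1,2} = 3
g(8) = mex{1,2,3} = 0
g(9) = mex{1,2,3} = 0
g(10) = mex{0,2,3} = 1
g(11) = mex{0,2,3} = 1
So g(11) = 1.
For row D, compute g(0), g(1), … with moves {3, 5, 6}:
g(0) = mex{} = 0
g(1) = mex{} = 0
g(2) = mex{} = 0
g(3) = mex{0} = 1
g(4) = mex{0} = 1
g(5) = mex{0} = 1
g(6) = mex{0,1} = 2
g(7) = mex{0,1} = 2
g(8) = mex{0,1} = 2
g(9) = mex{1,2} = 0
g(10) = mex{1,2} = 0
g(11) = mex{1,2} = 0
So g(11) = 0.
By the Sprague-Grundy theorem, the Grundy value of a sum of independent games is the XOR of the component values.
Combined value = 2 XOR 1 XOR 1 XOR 0 = 2.

2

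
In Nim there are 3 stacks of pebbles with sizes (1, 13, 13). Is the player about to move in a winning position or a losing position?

Winning position

Compute the nim-sum pairwise:
1 XOR 13 = 12
12 XOR 13 = 1
The nim-sum is 1 ≠ 0, so this is an N-position: the player to move can win.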